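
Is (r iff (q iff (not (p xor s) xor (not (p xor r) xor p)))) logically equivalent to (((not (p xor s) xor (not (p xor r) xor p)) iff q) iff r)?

equivalent

p | q | r | s || φ | ψ
T | T | T | T || T | T
T | T | T | F || F | F
T | T | F | T || T | T
T | T | F | F || F | F
T | F | T | T || F | F
T | F | T | F || T | T
T | F | F | T || F | F
T | F | F | F || T | T
F | T | T | T || F | F
F | T | T | F || T | T
F | T | F | T || F | F
F | T | F | F || T | T
F | F | T | T || T | T
F | F | T | F || F | F
F | F | F | T || T | T
F | F | F | F || F | F
The columns for φ and ψ agree on every row, so they are logically equivalent.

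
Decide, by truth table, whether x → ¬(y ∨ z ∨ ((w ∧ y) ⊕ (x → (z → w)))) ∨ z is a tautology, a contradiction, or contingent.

x | y | z | w | (y ∨ z) | (w ∧ y) | (z → w) | (x → (z → w)) | ((w ∧ y) ⊕ (x → (z → w))) | φ
- | - | - | - | ------- | ------- | ------- | ------------- | ------------------------- | -
T | T | T | T |    T    |    T    |    T    |       T       |             F             | T
T | T | T | F |    T    |    F    |    F    |       F       |             F             | T
T | T | F | T |    T    |    T    |    T    |       T       |             F             | F
T | T | F | F |    T    |    F    |    T    |       T       |             T             | F
T | F | T | T |    T    |    F    |    T    |       T       |             T             | T
T | F | T | F |    T    |    F    |    F    |       F       |             F             | T
T | F | F | T |    F    |    F    |    T    |       T       |             T             | F
T | F | F | F |    F    |    F    |    T    |       T       |             T             | F
F | T | T | T |    T    |    T    |    T    |       T       |             F             | T
F | T | T | F |    T    |    F    |    F    |       T       |             T             | T
F | T | F | T |    T    |    T    |    T    |       T       |             F             | T
F | T | F | F |    T    |    F    |    T    |       T       |             T             | T
F | F | T | T |    T    |    F    |    T    |       T       |             T             | T
F | F | T | F |    T    |    F    |    F    |       T       |             T             | T
F | F | F | T |    F    |    F    |    T    |       T       |             T             | T
F | F | F | F |    F    |    F    |    T    |       T       |             T             | T
12 of 16 rows are T, so the formula is contingent.

contingent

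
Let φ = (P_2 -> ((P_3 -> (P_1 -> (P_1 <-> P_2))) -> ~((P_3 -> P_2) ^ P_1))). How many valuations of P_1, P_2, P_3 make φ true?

6

P_1 | P_2 | P_3 | φ
--- | --- | --- | -
 1  |  1  |  1  | 1
 1  |  1  |  0  | 1
 1  |  0  |  1  | 1
 1  |  0  |  0  | 1
 0  |  1  |  1  | 0
 0  |  1  |  0  | 0
 0  |  0  |  1  | 1
 0  |  0  |  0  | 1
The formula is true on 6 of the 8 rows.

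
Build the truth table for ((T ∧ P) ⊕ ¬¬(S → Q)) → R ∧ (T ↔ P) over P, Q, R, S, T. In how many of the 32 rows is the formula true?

16

P  Q  R  S  T  |  φ
F  F  F  F  F  |  F
F  F  F  F  T  |  F
F  F  F  T  F  |  T
F  F  F  T  T  |  T
F  F  T  F  F  |  T
F  F  T  F  T  |  F
F  F  T  T  F  |  T
F  F  T  T  T  |  T
F  T  F  F  F  |  F
F  T  F  F  T  |  F
F  T  F  T  F  |  F
F  T  F  T  T  |  F
F  T  T  F  F  |  T
F  T  T  F  T  |  F
F  T  T  T  F  |  T
F  T  T  T  T  |  F
T  F  F  F  F  |  F
T  F  F  F  T  |  T
T  F  F  T  F  |  T
T  F  F  T  T  |  F
T  F  T  F  F  |  F
T  F  T  F  T  |  T
T  F  T  T  F  |  T
T  F  T  T  T  |  T
T  T  F  F  F  |  F
T  T  F  F  T  |  T
T  T  F  T  F  |  F
T  T  F  T  T  |  T
T  T  T  F  F  |  F
T  T  T  F  T  |  T
T  T  T  T  F  |  F
T  T  T  T  T  |  T
The formula is true on 16 of the 32 rows.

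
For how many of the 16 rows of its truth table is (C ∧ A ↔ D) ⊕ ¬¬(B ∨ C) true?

8

A | B | C | D || (((C ∧ A) ↔ D) ⊕ ¬¬(B ∨ C))
T | T | T | T ||              F             
T | T | T | F ||              T             
T | T | F | T ||              T             
T | T | F | F ||              F             
T | F | T | T ||              F             
T | F | T | F ||              T             
T | F | F | T ||              F             
T | F | F | F ||              T             
F | T | T | T ||              T             
F | T | T | F ||              F             
F | T | F | T ||              T             
F | T | F | F ||              F             
F | F | T | T ||              T             
F | F | T | F ||              F             
F | F | F | T ||              F             
F | F | F | F ||              T             
The formula is true on 8 of the 16 rows.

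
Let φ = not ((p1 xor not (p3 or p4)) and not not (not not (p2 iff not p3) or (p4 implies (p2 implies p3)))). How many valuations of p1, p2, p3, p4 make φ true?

p1  p2  p3  p4  |  (p3 or p4)  not (p3 or p4)  (p1 xor not (p3 or p4))  not p3  (p2 iff not p3)  not (p2 iff not p3)  not not (p2 iff not p3)  (p2 implies p3)  (p4 implies (p2 implies p3))  φ
F   F   F   F   |      F             T                    T               T            F                  T                      F                    T                      T                F
F   F   F   T   |      T             F                    F               T            F                  T                      F                    T                      T                T
F   F   T   F   |      T             F                    F               F            T                  F                      T                    T                      T                T
F   F   T   T   |      T             F                    F               F            T                  F                      T                    T                      T                T
F   T   F   F   |      F             T                    T               T            T                  F                      T                    F                      T                F
F   T   F   T   |      T             F                    F               T            T                  F                      T                    F                      F                T
F   T   T   F   |      T             F                    F               F            F                  T                      F                    T                      T                T
F   T   T   T   |      T             F                    F               F            F                  T                      F                    T                      T                T
T   F   F   F   |      F             T                    F               T            F                  T                      F                    T                      T                T
T   F   F   T   |      T             F                    T               T            F                  T                      F                    T                      T                F
T   F   T   F   |      T             F                    T               F            T                  F                      T                    T                      T                F
T   F   T   T   |      T             F                    T               F            T                  F                      T                    T                      T                F
T   T   F   F   |      F             T                    F               T            T                  F                      T                    F                      T                T
T   T   F   T   |      T             F                    T               T            T                  F                      T                    F                      F                F
T   T   T   F   |      T             F                    T               F            F                  T                      F                    T                      T                F
T   T   T   T   |      T             F                    T               F            F                  T                      F                    T                      T                F
The formula is true on 8 of the 16 rows.

8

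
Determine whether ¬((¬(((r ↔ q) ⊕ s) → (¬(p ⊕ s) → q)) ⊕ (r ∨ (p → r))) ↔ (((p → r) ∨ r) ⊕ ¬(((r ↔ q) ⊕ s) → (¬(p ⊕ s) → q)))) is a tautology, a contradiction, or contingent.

p  q  r  s  |  (r ↔ q)  ((r ↔ q) ⊕ s)  (p ⊕ s)  ¬(p ⊕ s)  (¬(p ⊕ s) → q)  (p → r)  (r ∨ (p → r))  ((p → r) ∨ r)  φ
T  T  T  T  |     T           F           F        T            T            T           T              T        F
T  T  T  F  |     T           T           T        F            T            T           T              T        F
T  T  F  T  |     F           T           F        T            T            F           F              F        F
T  T  F  F  |     F           F           T        F            T            F           F              F        F
T  F  T  T  |     F           T           F        T            F            T           T              T        F
T  F  T  F  |     F           F           T        F            T            T           T              T        F
T  F  F  T  |     T           F           F        T            F            F           F              F        F
T  F  F  F  |     T           T           T        F            T            F           F              F        F
F  T  T  T  |     T           F           T        F            T            T           T              T        F
F  T  T  F  |     T           T           F        T            T            T           T              T        F
F  T  F  T  |     F           T           T        F            T            T           T              T        F
F  T  F  F  |     F           F           F        T            T            T           T              T        F
F  F  T  T  |     F           T           T        F            T            T           T              T        F
F  F  T  F  |     F           F           F        T            F            T           T              T        F
F  F  F  T  |     T           F           T        F            T            T           T              T        F
F  F  F  F  |     T           T           F        T            F            T           T              T        F
Every row is F, so the formula is a contradiction.

contradiction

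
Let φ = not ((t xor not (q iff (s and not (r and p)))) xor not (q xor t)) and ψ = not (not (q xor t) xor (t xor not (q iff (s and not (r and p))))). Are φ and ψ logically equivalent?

equivalent

  p   |   q   |   r   |   s   |   t   ||   φ   |   ψ  
 True |  True |  True |  True |  True || False | False
 True |  True |  True |  True | False || False | False
 True |  True |  True | False |  True || False | False
 True |  True |  True | False | False || False | False
 True |  True | False |  True |  True ||  True |  True
 True |  True | False |  True | False ||  True |  True
 True |  True | False | False |  True || False | False
 True |  True | False | False | False || False | False
 True | False |  True |  True |  True || False | False
 True | False |  True |  True | False || False | False
 True | False |  True | False |  True || False | False
 True | False |  True | False | False || False | False
 True | False | False |  True |  True ||  True |  True
 True | False | False |  True | False ||  True |  True
 True | False | False | False |  True || False | False
 True | False | False | False | False || False | False
False |  True |  True |  True |  True ||  True |  True
False |  True |  True |  True | False ||  True |  True
False |  True |  True | False |  True || False | False
False |  True |  True | False | False || False | False
False |  True | False |  True |  True ||  True |  True
False |  True | False |  True | False ||  True |  True
False |  True | False | False |  True || False | False
False |  True | False | False | False || False | False
False | False |  True |  True |  True ||  True |  True
False | False |  True |  True | False ||  True |  True
False | False |  True | False |  True || False | False
False | False |  True | False | False || False | False
False | False | False |  True |  True ||  True |  True
False | False | False |  True | False ||  True |  True
False | False | False | False |  True || False | False
False | False | False | False | False || False | False
The columns for φ and ψ agree on every row, so they are logically equivalent.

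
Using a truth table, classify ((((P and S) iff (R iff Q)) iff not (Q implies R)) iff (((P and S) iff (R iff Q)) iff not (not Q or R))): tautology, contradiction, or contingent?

tautology

P  Q  R  S  |  (P and S)  (R iff Q)  ((P and S) iff (R iff Q))  (Q implies R)  not (Q implies R)  not Q  (not Q or R)  not (not Q or R)  φ
T  T  T  T  |      T          T                  T                    T                F            F         T               F          T
T  T  T  F  |      F          T                  F                    T                F            F         T               F          T
T  T  F  T  |      T          F                  F                    F                T            F         F               T          T
T  T  F  F  |      F          F                  T                    F                T            F         F               T          T
T  F  T  T  |      T          F                  F                    T                F            T         T               F          T
T  F  T  F  |      F          F                  T                    T                F            T         T               F          T
T  F  F  T  |      T          T                  T                    T                F            T         T               F          T
T  F  F  F  |      F          T                  F                    T                F            T         T               F          T
F  T  T  T  |      F          T                  F                    T                F            F         T               F          T
F  T  T  F  |      F          T                  F                    T                F            F         T               F          T
F  T  F  T  |      F          F                  T                    F                T            F         F               T          T
F  T  F  F  |      F          F                  T                    F                T            F         F               T          T
F  F  T  T  |      F          F                  T                    T                F            T         T               F          T
F  F  T  F  |      F          F                  T                    T                F            T         T               F          T
F  F  F  T  |      F          T                  F                    T                F            T         T               F          T
F  F  F  F  |      F          T                  F                    T                F            T         T               F          T
Every row is T, so the formula is a tautology.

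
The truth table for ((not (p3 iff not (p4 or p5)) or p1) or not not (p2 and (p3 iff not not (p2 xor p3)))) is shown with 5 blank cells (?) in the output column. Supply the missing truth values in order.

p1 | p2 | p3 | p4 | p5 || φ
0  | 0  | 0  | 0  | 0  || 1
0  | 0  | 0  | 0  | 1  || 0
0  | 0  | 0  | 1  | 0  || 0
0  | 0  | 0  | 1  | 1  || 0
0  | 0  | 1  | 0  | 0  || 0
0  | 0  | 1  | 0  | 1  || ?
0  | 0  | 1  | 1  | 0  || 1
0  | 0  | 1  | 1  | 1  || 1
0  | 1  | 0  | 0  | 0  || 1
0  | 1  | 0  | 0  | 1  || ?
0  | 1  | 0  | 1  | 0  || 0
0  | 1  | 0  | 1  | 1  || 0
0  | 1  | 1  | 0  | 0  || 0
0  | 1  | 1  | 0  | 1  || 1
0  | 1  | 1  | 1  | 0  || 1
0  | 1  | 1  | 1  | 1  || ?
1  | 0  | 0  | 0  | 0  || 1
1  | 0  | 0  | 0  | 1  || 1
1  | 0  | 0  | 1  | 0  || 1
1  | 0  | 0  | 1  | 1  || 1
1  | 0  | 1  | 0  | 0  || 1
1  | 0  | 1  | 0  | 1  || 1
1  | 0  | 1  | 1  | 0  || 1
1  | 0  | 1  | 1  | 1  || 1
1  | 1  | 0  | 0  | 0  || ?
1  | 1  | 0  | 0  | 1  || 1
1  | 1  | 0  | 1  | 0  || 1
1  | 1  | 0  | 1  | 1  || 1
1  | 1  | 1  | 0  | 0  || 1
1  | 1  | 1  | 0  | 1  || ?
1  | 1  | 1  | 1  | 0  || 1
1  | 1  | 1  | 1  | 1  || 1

Row p1=0, p2=0, p3=1, p4=0, p5=1: (not (p3 iff not (p4 or p5)) or p1) = 1, not not (p2 and (p3 iff not not (p2 xor p3))) = 0, so the formula = 1.
Row p1=0, p2=1, p3=0, p4=0, p5=1: (not (p3 iff not (p4 or p5)) or p1) = 0, not not (p2 and (p3 iff not not (p2 xor p3))) = 0, so the formula = 0.
Row p1=0, p2=1, p3=1, p4=1, p5=1: (not (p3 iff not (p4 or p5)) or p1) = 1, not not (p2 and (p3 iff not not (p2 xor p3))) = 0, so the formula = 1.
Row p1=1, p2=1, p3=0, p4=0, p5=0: (not (p3 iff not (p4 or p5)) or p1) = 1, not not (p2 and (p3 iff not not (p2 xor p3))) = 0, so the formula = 1.
Row p1=1, p2=1, p3=1, p4=0, p5=1: (not (p3 iff not (p4 or p5)) or p1) = 1, not not (p2 and (p3 iff not not (p2 xor p3))) = 0, so the formula = 1.

1, 0, 1, 1, 1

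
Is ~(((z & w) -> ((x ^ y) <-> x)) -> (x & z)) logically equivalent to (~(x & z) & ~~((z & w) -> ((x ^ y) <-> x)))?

equivalent

x | y | z | w || φ | ψ
T | T | T | T || F | F
T | T | T | F || F | F
T | T | F | T || T | T
T | T | F | F || T | T
T | F | T | T || F | F
T | F | T | F || F | F
T | F | F | T || T | T
T | F | F | F || T | T
F | T | T | T || F | F
F | T | T | F || T | T
F | T | F | T || T | T
F | T | F | F || T | T
F | F | T | T || T | T
F | F | T | F || T | T
F | F | F | T || T | T
F | F | F | F || T | T
The columns for φ and ψ agree on every row, so they are logically equivalent.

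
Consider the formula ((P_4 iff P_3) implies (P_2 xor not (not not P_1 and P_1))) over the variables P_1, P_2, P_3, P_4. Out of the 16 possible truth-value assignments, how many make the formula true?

P_1 | P_2 | P_3 | P_4 || φ
 T  |  T  |  T  |  T  || T
 T  |  T  |  T  |  F  || T
 T  |  T  |  F  |  T  || T
 T  |  T  |  F  |  F  || T
 T  |  F  |  T  |  T  || F
 T  |  F  |  T  |  F  || T
 T  |  F  |  F  |  T  || T
 T  |  F  |  F  |  F  || F
 F  |  T  |  T  |  T  || F
 F  |  T  |  T  |  F  || T
 F  |  T  |  F  |  T  || T
 F  |  T  |  F  |  F  || F
 F  |  F  |  T  |  T  || T
 F  |  F  |  T  |  F  || T
 F  |  F  |  F  |  T  || T
 F  |  F  |  F  |  F  || T
The formula is true on 12 of the 16 rows.

12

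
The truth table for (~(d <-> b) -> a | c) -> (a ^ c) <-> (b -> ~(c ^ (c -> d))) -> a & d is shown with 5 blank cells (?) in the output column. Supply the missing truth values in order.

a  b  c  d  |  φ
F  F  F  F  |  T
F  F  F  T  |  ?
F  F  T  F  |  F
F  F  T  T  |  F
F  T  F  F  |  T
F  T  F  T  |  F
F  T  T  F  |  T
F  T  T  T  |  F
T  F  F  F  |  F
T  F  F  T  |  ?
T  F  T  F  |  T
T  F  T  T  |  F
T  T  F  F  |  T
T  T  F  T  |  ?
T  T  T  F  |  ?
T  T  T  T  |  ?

F, T, T, F, F

Row a=F, b=F, c=F, d=T: ((~(d <-> b) -> a | c) -> (a ^ c)) = T, ((b -> ~(c ^ (c -> d))) -> a & d) = F, so the formula = F.
Row a=T, b=F, c=F, d=T: ((~(d <-> b) -> a | c) -> (a ^ c)) = T, ((b -> ~(c ^ (c -> d))) -> a & d) = T, so the formula = T.
Row a=T, b=T, c=F, d=T: ((~(d <-> b) -> a | c) -> (a ^ c)) = T, ((b -> ~(c ^ (c -> d))) -> a & d) = T, so the formula = T.
Row a=T, b=T, c=T, d=F: ((~(d <-> b) -> a | c) -> (a ^ c)) = F, ((b -> ~(c ^ (c -> d))) -> a & d) = T, so the formula = F.
Row a=T, b=T, c=T, d=T: ((~(d <-> b) -> a | c) -> (a ^ c)) = F, ((b -> ~(c ^ (c -> d))) -> a & d) = T, so the formula = F.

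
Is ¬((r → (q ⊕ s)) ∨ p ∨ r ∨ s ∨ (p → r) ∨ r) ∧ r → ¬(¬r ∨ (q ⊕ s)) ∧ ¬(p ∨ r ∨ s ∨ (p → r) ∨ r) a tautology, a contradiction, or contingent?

p | q | r | s | φ
- | - | - | - | -
T | T | T | T | T
T | T | T | F | T
T | T | F | T | T
T | T | F | F | T
T | F | T | T | T
T | F | T | F | T
T | F | F | T | T
T | F | F | F | T
F | T | T | T | T
F | T | T | F | T
F | T | F | T | T
F | T | F | F | T
F | F | T | T | T
F | F | T | F | T
F | F | F | T | T
F | F | F | F | T
Every row is T, so the formula is a tautology.

tautology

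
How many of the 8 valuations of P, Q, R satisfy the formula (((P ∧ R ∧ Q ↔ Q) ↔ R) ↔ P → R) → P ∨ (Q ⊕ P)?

P  Q  R  |  φ
F  F  F  |  T
F  F  T  |  F
F  T  F  |  T
F  T  T  |  T
T  F  F  |  T
T  F  T  |  T
T  T  F  |  T
T  T  T  |  T
The formula is true on 7 of the 8 rows.

7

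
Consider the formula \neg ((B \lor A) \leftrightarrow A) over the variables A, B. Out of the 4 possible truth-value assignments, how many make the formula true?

1

A | B | (B \lor A) | φ
- | - | ---------- | -
T | T |     T      | F
T | F |     T      | F
F | T |     T      | T
F | F |     F      | F
The formula is true on 1 of the 4 rows.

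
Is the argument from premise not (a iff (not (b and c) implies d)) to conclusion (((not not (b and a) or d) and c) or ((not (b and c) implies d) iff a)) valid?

a | b | c | d || φ | ψ
0 | 0 | 0 | 0 || 0 | 1
0 | 0 | 0 | 1 || 1 | 0
0 | 0 | 1 | 0 || 0 | 1
0 | 0 | 1 | 1 || 1 | 1
0 | 1 | 0 | 0 || 0 | 1
0 | 1 | 0 | 1 || 1 | 0
0 | 1 | 1 | 0 || 1 | 0
0 | 1 | 1 | 1 || 1 | 1
1 | 0 | 0 | 0 || 1 | 0
1 | 0 | 0 | 1 || 0 | 1
1 | 0 | 1 | 0 || 1 | 0
1 | 0 | 1 | 1 || 0 | 1
1 | 1 | 0 | 0 || 1 | 0
1 | 1 | 0 | 1 || 0 | 1
1 | 1 | 1 | 0 || 0 | 1
1 | 1 | 1 | 1 || 0 | 1
At a=0, b=0, c=0, d=1 we have φ true but ψ false, so φ does not entail ψ.

no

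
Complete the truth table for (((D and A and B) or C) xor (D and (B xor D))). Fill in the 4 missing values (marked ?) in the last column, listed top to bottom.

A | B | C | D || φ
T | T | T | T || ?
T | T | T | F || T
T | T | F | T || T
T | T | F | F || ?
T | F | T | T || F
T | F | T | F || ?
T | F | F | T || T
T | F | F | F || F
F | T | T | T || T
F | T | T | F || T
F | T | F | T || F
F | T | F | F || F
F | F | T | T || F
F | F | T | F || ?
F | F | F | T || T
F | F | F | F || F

Row A=T, B=T, C=T, D=T: ((D and A and B) or C) = T, (D and (B xor D)) = F, so the formula = T.
Row A=T, B=T, C=F, D=F: ((D and A and B) or C) = F, (D and (B xor D)) = F, so the formula = F.
Row A=T, B=F, C=T, D=F: ((D and A and B) or C) = T, (D and (B xor D)) = F, so the formula = T.
Row A=F, B=F, C=T, D=F: ((D and A and B) or C) = T, (D and (B xor D)) = F, so the formula = T.

T, F, T, T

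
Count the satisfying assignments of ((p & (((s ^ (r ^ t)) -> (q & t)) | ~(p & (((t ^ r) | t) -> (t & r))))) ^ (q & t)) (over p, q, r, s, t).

13

p | q | r | s | t || φ
0 | 0 | 0 | 0 | 0 || 0
0 | 0 | 0 | 0 | 1 || 0
0 | 0 | 0 | 1 | 0 || 0
0 | 0 | 0 | 1 | 1 || 0
0 | 0 | 1 | 0 | 0 || 0
0 | 0 | 1 | 0 | 1 || 0
0 | 0 | 1 | 1 | 0 || 0
0 | 0 | 1 | 1 | 1 || 0
0 | 1 | 0 | 0 | 0 || 0
0 | 1 | 0 | 0 | 1 || 1
0 | 1 | 0 | 1 | 0 || 0
0 | 1 | 0 | 1 | 1 || 1
0 | 1 | 1 | 0 | 0 || 0
0 | 1 | 1 | 0 | 1 || 1
0 | 1 | 1 | 1 | 0 || 0
0 | 1 | 1 | 1 | 1 || 1
1 | 0 | 0 | 0 | 0 || 1
1 | 0 | 0 | 0 | 1 || 1
1 | 0 | 0 | 1 | 0 || 0
1 | 0 | 0 | 1 | 1 || 1
1 | 0 | 1 | 0 | 0 || 1
1 | 0 | 1 | 0 | 1 || 1
1 | 0 | 1 | 1 | 0 || 1
1 | 0 | 1 | 1 | 1 || 0
1 | 1 | 0 | 0 | 0 || 1
1 | 1 | 0 | 0 | 1 || 0
1 | 1 | 0 | 1 | 0 || 0
1 | 1 | 0 | 1 | 1 || 0
1 | 1 | 1 | 0 | 0 || 1
1 | 1 | 1 | 0 | 1 || 0
1 | 1 | 1 | 1 | 0 || 1
1 | 1 | 1 | 1 | 1 || 0
The formula is true on 13 of the 32 rows.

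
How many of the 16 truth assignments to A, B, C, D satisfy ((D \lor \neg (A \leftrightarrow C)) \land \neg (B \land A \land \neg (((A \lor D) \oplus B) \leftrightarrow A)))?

9

  A   |   B   |   C   |   D   |   φ  
----- | ----- | ----- | ----- | -----
 True |  True |  True |  True | False
 True |  True |  True | False | False
 True |  True | False |  True | False
 True |  True | False | False | False
 True | False |  True |  True |  True
 True | False |  True | False | False
 True | False | False |  True |  True
 True | False | False | False |  True
False |  True |  True |  True |  True
False |  True |  True | False |  True
False |  True | False |  True |  True
False |  True | False | False | False
False | False |  True |  True |  True
False | False |  True | False |  True
False | False | False |  True |  True
False | False | False | False | False
The formula is true on 9 of the 16 rows.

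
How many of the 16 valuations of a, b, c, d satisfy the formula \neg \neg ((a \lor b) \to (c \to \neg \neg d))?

13

a  b  c  d  |  (a \lor b)  \neg d  \neg \neg d  (c \to \neg \neg d)  φ
F  F  F  F  |      F         T          F                T           T
F  F  F  T  |      F         F          T                T           T
F  F  T  F  |      F         T          F                F           T
F  F  T  T  |      F         F          T                T           T
F  T  F  F  |      T         T          F                T           T
F  T  F  T  |      T         F          T                T           T
F  T  T  F  |      T         T          F                F           F
F  T  T  T  |      T         F          T                T           T
T  F  F  F  |      T         T          F                T           T
T  F  F  T  |      T         F          T                T           T
T  F  T  F  |      T         T          F                F           F
T  F  T  T  |      T         F          T                T           T
T  T  F  F  |      T         T          F                T           T
T  T  F  T  |      T         F          T                T           T
T  T  T  F  |      T         T          F                F           F
T  T  T  T  |      T         F          T                T           T
The formula is true on 13 of the 16 rows.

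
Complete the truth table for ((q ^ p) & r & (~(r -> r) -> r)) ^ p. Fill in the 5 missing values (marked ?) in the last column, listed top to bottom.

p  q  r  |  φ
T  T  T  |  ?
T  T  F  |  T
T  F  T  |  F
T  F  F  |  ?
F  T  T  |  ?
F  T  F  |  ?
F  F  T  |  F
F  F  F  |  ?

T, T, T, F, F

Row p=T, q=T, r=T: ((q ^ p) & r & (~(r -> r) -> r)) = F, so the formula = T.
Row p=T, q=F, r=F: ((q ^ p) & r & (~(r -> r) -> r)) = F, so the formula = T.
Row p=F, q=T, r=T: ((q ^ p) & r & (~(r -> r) -> r)) = T, so the formula = T.
Row p=F, q=T, r=F: ((q ^ p) & r & (~(r -> r) -> r)) = F, so the formula = F.
Row p=F, q=F, r=F: ((q ^ p) & r & (~(r -> r) -> r)) = F, so the formula = F.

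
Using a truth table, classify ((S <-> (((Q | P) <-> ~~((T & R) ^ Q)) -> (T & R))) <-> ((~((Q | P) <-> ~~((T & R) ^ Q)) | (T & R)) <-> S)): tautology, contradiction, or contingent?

tautology

  P   |   Q   |   R   |   S   |   T   |   φ  
----- | ----- | ----- | ----- | ----- | -----
 True |  True |  True |  True |  True |  True
 True |  True |  True |  True | False |  True
 True |  True |  True | False |  True |  True
 True |  True |  True | False | False |  True
 True |  True | False |  True |  True |  True
 True |  True | False |  True | False |  True
 True |  True | False | False |  True |  True
 True |  True | False | False | False |  True
 True | False |  True |  True |  True |  True
 True | False |  True |  True | False |  True
 True | False |  True | False |  True |  True
 True | False |  True | False | False |  True
 True | False | False |  True |  True |  True
 True | False | False |  True | False |  True
 True | False | False | False |  True |  True
 True | False | False | False | False |  True
False |  True |  True |  True |  True |  True
False |  True |  True |  True | False |  True
False |  True |  True | False |  True |  True
False |  True |  True | False | False |  True
False |  True | False |  True |  True |  True
False |  True | False |  True | False |  True
False |  True | False | False |  True |  True
False |  True | False | False | False |  True
False | False |  True |  True |  True |  True
False | False |  True |  True | False |  True
False | False |  True | False |  True |  True
False | False |  True | False | False |  True
False | False | False |  True |  True |  True
False | False | False |  True | False |  True
False | False | False | False |  True |  True
False | False | False | False | False |  True
Every row is True, so the formula is a tautology.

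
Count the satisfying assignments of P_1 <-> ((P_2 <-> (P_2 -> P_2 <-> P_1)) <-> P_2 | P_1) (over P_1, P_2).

P_1 | P_2 || φ
 F  |  F  || T
 F  |  T  || T
 T  |  F  || F
 T  |  T  || T
The formula is true on 3 of the 4 rows.

3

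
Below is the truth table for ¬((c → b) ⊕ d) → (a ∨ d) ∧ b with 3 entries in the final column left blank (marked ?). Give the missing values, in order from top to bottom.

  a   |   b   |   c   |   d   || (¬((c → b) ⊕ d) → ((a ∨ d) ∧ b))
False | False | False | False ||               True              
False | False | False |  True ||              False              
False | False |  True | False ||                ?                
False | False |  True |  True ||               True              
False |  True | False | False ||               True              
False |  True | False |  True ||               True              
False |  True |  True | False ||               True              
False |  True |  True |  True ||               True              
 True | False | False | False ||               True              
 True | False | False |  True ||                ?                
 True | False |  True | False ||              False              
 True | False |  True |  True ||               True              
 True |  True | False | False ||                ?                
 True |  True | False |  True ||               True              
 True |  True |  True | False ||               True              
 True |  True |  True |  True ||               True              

False, False, True

Row a=False, b=False, c=True, d=False: ¬((c → b) ⊕ d) = True, ((a ∨ d) ∧ b) = False, so (¬((c → b) ⊕ d) → ((a ∨ d) ∧ b)) = False.
Row a=True, b=False, c=False, d=True: ¬((c → b) ⊕ d) = True, ((a ∨ d) ∧ b) = False, so (¬((c → b) ⊕ d) → ((a ∨ d) ∧ b)) = False.
Row a=True, b=True, c=False, d=False: ¬((c → b) ⊕ d) = False, ((a ∨ d) ∧ b) = True, so (¬((c → b) ⊕ d) → ((a ∨ d) ∧ b)) = True.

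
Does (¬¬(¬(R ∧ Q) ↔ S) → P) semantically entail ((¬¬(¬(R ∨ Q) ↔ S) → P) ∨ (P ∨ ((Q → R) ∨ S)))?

  P      Q      R      S    |    φ      ψ  
False  False  False  False  |   True   True
False  False  False   True  |  False   True
False  False   True  False  |   True   True
False  False   True   True  |  False   True
False   True  False  False  |   True  False
False   True  False   True  |  False   True
False   True   True  False  |  False   True
False   True   True   True  |   True   True
 True  False  False  False  |   True   True
 True  False  False   True  |   True   True
 True  False   True  False  |   True   True
 True  False   True   True  |   True   True
 True   True  False  False  |   True   True
 True   True  False   True  |   True   True
 True   True   True  False  |   True   True
 True   True   True   True  |   True   True
At P=False, Q=True, R=False, S=False we have φ true but ψ false, so φ does not entail ψ.

no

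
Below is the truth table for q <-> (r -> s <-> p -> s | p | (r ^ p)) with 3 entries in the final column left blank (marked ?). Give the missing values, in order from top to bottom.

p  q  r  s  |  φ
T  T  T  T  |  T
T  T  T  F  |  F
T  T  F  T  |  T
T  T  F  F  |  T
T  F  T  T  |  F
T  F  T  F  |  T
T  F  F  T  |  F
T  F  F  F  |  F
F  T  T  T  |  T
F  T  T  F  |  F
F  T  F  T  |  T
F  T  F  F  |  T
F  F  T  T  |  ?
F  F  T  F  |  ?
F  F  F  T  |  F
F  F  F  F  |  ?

F, T, F

Row p=F, q=F, r=T, s=T: (r -> s <-> p -> s | p | (r ^ p)) = T, so the formula = F.
Row p=F, q=F, r=T, s=F: (r -> s <-> p -> s | p | (r ^ p)) = F, so the formula = T.
Row p=F, q=F, r=F, s=F: (r -> s <-> p -> s | p | (r ^ p)) = T, so the formula = F.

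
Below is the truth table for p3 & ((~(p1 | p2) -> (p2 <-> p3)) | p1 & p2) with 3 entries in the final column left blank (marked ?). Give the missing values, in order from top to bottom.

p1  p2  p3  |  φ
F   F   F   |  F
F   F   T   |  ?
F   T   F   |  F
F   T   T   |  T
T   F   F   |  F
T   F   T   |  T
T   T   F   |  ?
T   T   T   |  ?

F, F, T

Row p1=F, p2=F, p3=T: ((~(p1 | p2) -> (p2 <-> p3)) | p1 & p2) = F, so the formula = F.
Row p1=T, p2=T, p3=F: ((~(p1 | p2) -> (p2 <-> p3)) | p1 & p2) = T, so the formula = F.
Row p1=T, p2=T, p3=T: ((~(p1 | p2) -> (p2 <-> p3)) | p1 & p2) = T, so the formula = T.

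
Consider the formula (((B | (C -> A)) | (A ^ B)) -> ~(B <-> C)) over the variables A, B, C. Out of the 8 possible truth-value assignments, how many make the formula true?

4

A | B | C | φ
- | - | - | -
F | F | F | F
F | F | T | T
F | T | F | T
F | T | T | F
T | F | F | F
T | F | T | T
T | T | F | T
T | T | T | F
The formula is true on 4 of the 8 rows.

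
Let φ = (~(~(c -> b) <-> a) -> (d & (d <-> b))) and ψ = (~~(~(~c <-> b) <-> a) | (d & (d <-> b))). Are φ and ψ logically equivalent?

not equivalent

a  b  c  d  |  φ  ψ
0  0  0  0  |  1  0
0  0  0  1  |  1  0
0  0  1  0  |  0  1
0  0  1  1  |  0  1
0  1  0  0  |  1  1
0  1  0  1  |  1  1
0  1  1  0  |  1  0
0  1  1  1  |  1  1
1  0  0  0  |  0  1
1  0  0  1  |  0  1
1  0  1  0  |  1  0
1  0  1  1  |  1  0
1  1  0  0  |  0  0
1  1  0  1  |  1  1
1  1  1  0  |  0  1
1  1  1  1  |  1  1
The columns differ at a=0, b=0, c=0, d=0 (φ=1, ψ=0), so they are not equivalent.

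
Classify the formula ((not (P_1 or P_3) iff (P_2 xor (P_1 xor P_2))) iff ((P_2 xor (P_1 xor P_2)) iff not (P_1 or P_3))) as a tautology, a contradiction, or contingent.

tautology

P_1  P_2  P_3  |  (P_1 or P_3)  not (P_1 or P_3)  (P_1 xor P_2)  (P_2 xor (P_1 xor P_2))  φ
 1    1    1   |       1               0                0                   1             1
 1    1    0   |       1               0                0                   1             1
 1    0    1   |       1               0                1                   1             1
 1    0    0   |       1               0                1                   1             1
 0    1    1   |       1               0                1                   0             1
 0    1    0   |       0               1                1                   0             1
 0    0    1   |       1               0                0                   0             1
 0    0    0   |       0               1                0                   0             1
Every row is 1, so the formula is a tautology.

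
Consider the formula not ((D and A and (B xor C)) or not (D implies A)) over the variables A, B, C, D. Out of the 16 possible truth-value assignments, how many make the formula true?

10

A | B | C | D || φ
T | T | T | T || T
T | T | T | F || T
T | T | F | T || F
T | T | F | F || T
T | F | T | T || F
T | F | T | F || T
T | F | F | T || T
T | F | F | F || T
F | T | T | T || F
F | T | T | F || T
F | T | F | T || F
F | T | F | F || T
F | F | T | T || F
F | F | T | F || T
F | F | F | T || F
F | F | F | F || T
The formula is true on 10 of the 16 rows.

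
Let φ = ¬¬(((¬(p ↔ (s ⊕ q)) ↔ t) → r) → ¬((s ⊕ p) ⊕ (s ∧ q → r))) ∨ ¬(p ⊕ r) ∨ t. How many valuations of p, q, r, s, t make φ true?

30

p  q  r  s  t  |  φ
1  1  1  1  1  |  1
1  1  1  1  0  |  1
1  1  1  0  1  |  1
1  1  1  0  0  |  1
1  1  0  1  1  |  1
1  1  0  1  0  |  1
1  1  0  0  1  |  1
1  1  0  0  0  |  1
1  0  1  1  1  |  1
1  0  1  1  0  |  1
1  0  1  0  1  |  1
1  0  1  0  0  |  1
1  0  0  1  1  |  1
1  0  0  1  0  |  1
1  0  0  0  1  |  1
1  0  0  0  0  |  1
0  1  1  1  1  |  1
0  1  1  1  0  |  1
0  1  1  0  1  |  1
0  1  1  0  0  |  0
0  1  0  1  1  |  1
0  1  0  1  0  |  1
0  1  0  0  1  |  1
0  1  0  0  0  |  1
0  0  1  1  1  |  1
0  0  1  1  0  |  1
0  0  1  0  1  |  1
0  0  1  0  0  |  0
0  0  0  1  1  |  1
0  0  0  1  0  |  1
0  0  0  0  1  |  1
0  0  0  0  0  |  1
The formula is true on 30 of the 32 rows.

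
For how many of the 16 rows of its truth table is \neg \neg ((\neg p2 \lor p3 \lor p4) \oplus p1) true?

8

p1 | p2 | p3 | p4 | φ
-- | -- | -- | -- | -
F  | F  | F  | F  | T
F  | F  | F  | T  | T
F  | F  | T  | F  | T
F  | F  | T  | T  | T
F  | T  | F  | F  | F
F  | T  | F  | T  | T
F  | T  | T  | F  | T
F  | T  | T  | T  | T
T  | F  | F  | F  | F
T  | F  | F  | T  | F
T  | F  | T  | F  | F
T  | F  | T  | T  | F
T  | T  | F  | F  | T
T  | T  | F  | T  | F
T  | T  | T  | F  | F
T  | T  | T  | T  | F
The formula is true on 8 of the 16 rows.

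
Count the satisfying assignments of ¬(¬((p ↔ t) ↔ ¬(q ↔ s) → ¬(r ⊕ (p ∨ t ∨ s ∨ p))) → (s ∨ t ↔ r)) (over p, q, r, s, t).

p  q  r  s  t  |  φ
0  0  0  0  0  |  0
0  0  0  0  1  |  1
0  0  0  1  0  |  1
0  0  0  1  1  |  0
0  0  1  0  0  |  0
0  0  1  0  1  |  0
0  0  1  1  0  |  0
0  0  1  1  1  |  0
0  1  0  0  0  |  0
0  1  0  0  1  |  0
0  1  0  1  0  |  0
0  1  0  1  1  |  1
0  1  1  0  0  |  1
0  1  1  0  1  |  0
0  1  1  1  0  |  0
0  1  1  1  1  |  0
1  0  0  0  0  |  0
1  0  0  0  1  |  0
1  0  0  1  0  |  0
1  0  0  1  1  |  1
1  0  1  0  0  |  1
1  0  1  0  1  |  0
1  0  1  1  0  |  0
1  0  1  1  1  |  0
1  1  0  0  0  |  0
1  1  0  0  1  |  1
1  1  0  1  0  |  1
1  1  0  1  1  |  0
1  1  1  0  0  |  1
1  1  1  0  1  |  0
1  1  1  1  0  |  0
1  1  1  1  1  |  0
The formula is true on 9 of the 32 rows.

9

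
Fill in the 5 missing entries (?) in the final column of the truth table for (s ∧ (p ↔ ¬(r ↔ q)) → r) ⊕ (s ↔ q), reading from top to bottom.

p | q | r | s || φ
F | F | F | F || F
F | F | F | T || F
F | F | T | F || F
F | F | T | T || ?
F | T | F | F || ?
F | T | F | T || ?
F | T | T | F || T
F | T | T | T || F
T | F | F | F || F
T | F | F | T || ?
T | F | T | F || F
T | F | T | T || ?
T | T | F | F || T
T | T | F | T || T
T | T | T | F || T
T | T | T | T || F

Row p=F, q=F, r=T, s=T: (s ∧ (p ↔ ¬(r ↔ q)) → r) = T, (s ↔ q) = F, so the formula = T.
Row p=F, q=T, r=F, s=F: (s ∧ (p ↔ ¬(r ↔ q)) → r) = T, (s ↔ q) = F, so the formula = T.
Row p=F, q=T, r=F, s=T: (s ∧ (p ↔ ¬(r ↔ q)) → r) = T, (s ↔ q) = T, so the formula = F.
Row p=T, q=F, r=F, s=T: (s ∧ (p ↔ ¬(r ↔ q)) → r) = T, (s ↔ q) = F, so the formula = T.
Row p=T, q=F, r=T, s=T: (s ∧ (p ↔ ¬(r ↔ q)) → r) = T, (s ↔ q) = F, so the formula = T.

T, T, F, T, T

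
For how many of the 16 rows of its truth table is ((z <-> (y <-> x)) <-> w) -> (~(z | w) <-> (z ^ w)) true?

10

x  y  z  w  |  φ
T  T  T  T  |  T
T  T  T  F  |  T
T  T  F  T  |  T
T  T  F  F  |  F
T  F  T  T  |  T
T  F  T  F  |  F
T  F  F  T  |  F
T  F  F  F  |  T
F  T  T  T  |  T
F  T  T  F  |  F
F  T  F  T  |  F
F  T  F  F  |  T
F  F  T  T  |  T
F  F  T  F  |  T
F  F  F  T  |  T
F  F  F  F  |  F
The formula is true on 10 of the 16 rows.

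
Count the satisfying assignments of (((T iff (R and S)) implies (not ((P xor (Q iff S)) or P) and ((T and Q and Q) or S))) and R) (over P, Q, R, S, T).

  P   |   Q   |   R   |   S   |   T   |   φ  
----- | ----- | ----- | ----- | ----- | -----
False | False | False | False | False | False
False | False | False | False |  True | False
False | False | False |  True | False | False
False | False | False |  True |  True | False
False | False |  True | False | False | False
False | False |  True | False |  True |  True
False | False |  True |  True | False |  True
False | False |  True |  True |  True |  True
False |  True | False | False | False | False
False |  True | False | False |  True | False
False |  True | False |  True | False | False
False |  True | False |  True |  True | False
False |  True |  True | False | False | False
False |  True |  True | False |  True |  True
False |  True |  True |  True | False |  True
False |  True |  True |  True |  True | False
 True | False | False | False | False | False
 True | False | False | False |  True | False
 True | False | False |  True | False | False
 True | False | False |  True |  True | False
 True | False |  True | False | False | False
 True | False |  True | False |  True |  True
 True | False |  True |  True | False |  True
 True | False |  True |  True |  True | False
 True |  True | False | False | False | False
 True |  True | False | False |  True | False
 True |  True | False |  True | False | False
 True |  True | False |  True |  True | False
 True |  True |  True | False | False | False
 True |  True |  True | False |  True |  True
 True |  True |  True |  True | False |  True
 True |  True |  True |  True |  True | False
The formula is true on 9 of the 32 rows.

9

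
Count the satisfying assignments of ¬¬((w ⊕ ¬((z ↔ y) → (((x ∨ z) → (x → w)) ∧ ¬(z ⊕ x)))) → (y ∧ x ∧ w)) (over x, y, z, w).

  x   |   y   |   z   |   w   ||   φ  
False | False | False | False ||  True
False | False | False |  True || False
False | False |  True | False ||  True
False | False |  True |  True || False
False |  True | False | False ||  True
False |  True | False |  True || False
False |  True |  True | False || False
False |  True |  True |  True ||  True
 True | False | False | False || False
 True | False | False |  True ||  True
 True | False |  True | False ||  True
 True | False |  True |  True || False
 True |  True | False | False ||  True
 True |  True | False |  True ||  True
 True |  True |  True | False || False
 True |  True |  True |  True ||  True
The formula is true on 9 of the 16 rows.

9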